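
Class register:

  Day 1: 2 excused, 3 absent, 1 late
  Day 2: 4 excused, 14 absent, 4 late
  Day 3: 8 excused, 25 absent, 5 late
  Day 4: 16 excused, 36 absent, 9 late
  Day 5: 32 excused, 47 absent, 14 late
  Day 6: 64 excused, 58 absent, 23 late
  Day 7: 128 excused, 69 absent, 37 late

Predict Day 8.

Excused: ×2 each step, so 2, 4, 8, 16, 32, 64, 128 → 256.
Absent: +11 each step, so 3, 14, 25, 36, 47, 58, 69 → 80.
Late: 1, 4, 5, 9, 14, 23, 37 → 60 (each term is the sum of the two before it).
Combining the parts gives 256 excused, 80 absent, 60 late.

256 excused, 80 absent, 60 late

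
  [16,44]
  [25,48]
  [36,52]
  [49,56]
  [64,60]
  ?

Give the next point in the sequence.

[81,64]

First entry — perfect squares: 4², 5², 6², …: 16, 25, 36, 49, 64 → 81.
Second entry — +4 each step: 44, 48, 52, 56, 60 → 64.
Combining the parts gives [81,64].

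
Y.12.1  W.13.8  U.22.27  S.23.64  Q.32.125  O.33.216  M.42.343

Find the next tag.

For the letter, letters move back 2 places in the alphabet: Y, W, U, S, Q, O, M → K.
Second component: alternating steps +1, +9, +1, +9, …; 12, 13, 22, 23, 32, 33, 42 → 43.
Third component: 1, 8, 27, 64, 125, 216, 343 → 512 (perfect cubes: 1³, 2³, 3³, …).
So the next tag is K.43.512.

K.43.512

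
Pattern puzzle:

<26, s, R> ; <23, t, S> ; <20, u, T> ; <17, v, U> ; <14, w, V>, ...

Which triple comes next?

<11, x, W>

First slot: −3 each step; 26, 23, 20, 17, 14 → 11.
First letter: s, t, u, v, w → x (letters move forward 1 place in the alphabet).
Second letter — letters move forward 1 place in the alphabet: R, S, T, U, V → W.
So the next triple is <11, x, W>.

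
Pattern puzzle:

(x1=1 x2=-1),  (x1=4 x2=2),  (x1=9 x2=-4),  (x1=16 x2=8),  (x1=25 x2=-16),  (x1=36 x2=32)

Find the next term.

X1: perfect squares: 1², 2², 3², …; 1, 4, 9, 16, 25, 36 → 49.
X2: ×(-2) each step, so -1, 2, -4, 8, -16, 32 → -64.
Putting it together: (x1=49 x2=-64).

(x1=49 x2=-64)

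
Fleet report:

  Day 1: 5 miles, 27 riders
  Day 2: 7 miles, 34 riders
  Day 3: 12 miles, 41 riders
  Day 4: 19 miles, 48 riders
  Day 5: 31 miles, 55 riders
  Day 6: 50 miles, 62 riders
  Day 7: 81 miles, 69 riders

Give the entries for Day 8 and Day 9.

131 miles, 76 riders; 212 miles, 83 riders

Miles goes 5, 7, 12, 19, 31, 50, 81 → 131 → 212 (each term is the sum of the two before it).
Riders: +7 each step, so 27, 34, 41, 48, 55, 62, 69 → 76 → 83.
So the next two records are 131 miles, 76 riders and 212 miles, 83 riders.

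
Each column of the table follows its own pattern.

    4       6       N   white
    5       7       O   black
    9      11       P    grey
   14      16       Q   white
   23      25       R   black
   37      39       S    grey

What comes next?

60  62  T  white

First component — each term is the sum of the two before it: 4, 5, 9, 14, 23, 37 → 60.
For the second component, always 2 more than the first component: 6, 7, 11, 16, 25, 39 → 62.
Letter: letters move forward 1 place in the alphabet; N, O, P, Q, R, S → T.
Shade goes white, black, grey, white, black, grey → white (repeats white → black → grey).
Combining the parts gives 60  62  T  white.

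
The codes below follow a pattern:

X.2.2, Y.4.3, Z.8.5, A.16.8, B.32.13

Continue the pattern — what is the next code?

C.64.21

Letter: X, Y, Z, A, B → C (letters move forward 1 place in the alphabet, wrapping Z→A).
For the second component, ×2 each step: 2, 4, 8, 16, 32 → 64.
Third component: each term is the sum of the two before it; 2, 3, 5, 8, 13 → 21.
So the next code is C.64.21.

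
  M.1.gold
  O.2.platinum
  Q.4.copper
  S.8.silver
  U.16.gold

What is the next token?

W.32.platinum

Letter: M, O, Q, S, U → W (letters move forward 2 places in the alphabet).
Second component: ×2 each step, so 1, 2, 4, 8, 16 → 32.
For the metal, repeats gold → platinum → copper → silver: gold, platinum, copper, silver, gold → platinum.
So the next token is W.32.platinum.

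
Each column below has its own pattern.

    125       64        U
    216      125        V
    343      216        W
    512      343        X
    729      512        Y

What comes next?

For the first component, perfect cubes: 5³, 6³, 7³, …: 125, 216, 343, 512, 729 → 1000.
Second component: perfect cubes: 4³, 5³, 6³, …; 64, 125, 216, 343, 512 → 729.
For the letter, letters move forward 1 place in the alphabet: U, V, W, X, Y → Z.
So the next line is 1000  729  Z.

1000  729  Z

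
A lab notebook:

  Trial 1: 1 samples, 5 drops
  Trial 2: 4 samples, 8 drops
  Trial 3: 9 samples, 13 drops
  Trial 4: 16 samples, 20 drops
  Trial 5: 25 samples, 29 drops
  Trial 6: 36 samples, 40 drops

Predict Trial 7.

Samples goes 1, 4, 9, 16, 25, 36 → 49 (perfect squares: 1², 2², 3², …).
For the drops, always 4 more than the samples: 5, 8, 13, 20, 29, 40 → 53.
Combining the parts gives 49 samples, 53 drops.

49 samples, 53 drops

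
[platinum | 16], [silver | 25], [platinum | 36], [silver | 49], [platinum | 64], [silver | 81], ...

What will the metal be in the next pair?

platinum

For the metal, alternates platinum ↔ silver: platinum, silver, platinum, silver, platinum, silver → platinum.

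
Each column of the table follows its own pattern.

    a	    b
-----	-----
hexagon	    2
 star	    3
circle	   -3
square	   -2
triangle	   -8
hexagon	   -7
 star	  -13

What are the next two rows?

Column a: repeats hexagon → star → circle → square → triangle, so hexagon, star, circle, square, triangle, hexagon, star → circle → square.
Column b: alternating steps +1, −6, +1, −6, …, so 2, 3, -3, -2, -8, -7, -13 → -12 → -18.
So the next two rows are circle  -12 and square  -18.

circle  -12; square  -18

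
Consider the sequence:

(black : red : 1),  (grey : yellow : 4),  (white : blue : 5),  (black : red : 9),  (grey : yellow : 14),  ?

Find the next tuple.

(white : blue : 23)

Shade: black, grey, white, black, grey → white (repeats black → grey → white).
Colour goes red, yellow, blue, red, yellow → blue (repeats red → yellow → blue).
For the third value, each term is the sum of the two before it: 1, 4, 5, 9, 14 → 23.
Combining the parts gives (white : blue : 23).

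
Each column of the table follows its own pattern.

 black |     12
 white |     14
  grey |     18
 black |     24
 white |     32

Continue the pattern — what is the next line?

grey  42

Shade: repeats black → white → grey; black, white, grey, black, white → grey.
For the second component, differences are 2, 4, 6, … (increasing by 2 each time): 12, 14, 18, 24, 32 → 42.
Combining the parts gives grey  42.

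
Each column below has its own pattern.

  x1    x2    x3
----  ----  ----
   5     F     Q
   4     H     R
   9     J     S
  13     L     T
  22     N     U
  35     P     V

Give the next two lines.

Column x1 goes 5, 4, 9, 13, 22, 35 → 57 → 92 (each term is the sum of the two before it).
For the column x2, letters move forward 2 places in the alphabet: F, H, J, L, N, P → R → T.
For the column x3, letters move forward 1 place in the alphabet: Q, R, S, T, U, V → W → X.
So the next two lines are 57  R  W and 92  T  X.

57  R  W; 92  T  X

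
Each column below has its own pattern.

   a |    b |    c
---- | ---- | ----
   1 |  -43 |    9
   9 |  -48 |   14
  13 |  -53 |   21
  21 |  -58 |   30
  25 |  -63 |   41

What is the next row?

33  -68  54

For the column a, alternating steps +8, +4, +8, +4, …: 1, 9, 13, 21, 25 → 33.
Column b: −5 each step; -43, -48, -53, -58, -63 → -68.
Column c: differences are 5, 7, 9, … (increasing by 2 each time), so 9, 14, 21, 30, 41 → 54.
Combining the parts gives 33  -68  54.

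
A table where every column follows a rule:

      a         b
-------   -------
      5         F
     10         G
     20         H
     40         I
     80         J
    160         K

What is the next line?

Column a: ×2 each step, so 5, 10, 20, 40, 80, 160 → 320.
Column b — letters move forward 1 place in the alphabet: F, G, H, I, J, K → L.
Putting it together: 320  L.

320  L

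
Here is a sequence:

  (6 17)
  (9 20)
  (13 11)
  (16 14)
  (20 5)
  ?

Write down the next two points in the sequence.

First part: alternating steps +3, +4, +3, +4, …; 6, 9, 13, 16, 20 → 23 → 27.
Second part: alternating steps +3, −9, +3, −9, …, so 17, 20, 11, 14, 5 → 8 → -1.
So the next two points are (23 8) and (27 -1).

(23 8), (27 -1)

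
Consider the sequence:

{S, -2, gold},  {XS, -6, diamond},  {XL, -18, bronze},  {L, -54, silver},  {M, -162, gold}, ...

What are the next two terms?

For the size, runs backward through clothing sizes XS→XL: S, XS, XL, L, M → S → XS.
Second component: ×3 each step, so -2, -6, -18, -54, -162 → -486 → -1458.
For the rank, repeats gold → diamond → bronze → silver: gold, diamond, bronze, silver, gold → diamond → bronze.
So the next two terms are {S, -486, diamond} and {XS, -1458, bronze}.

{S, -486, diamond}, {XS, -1458, bronze}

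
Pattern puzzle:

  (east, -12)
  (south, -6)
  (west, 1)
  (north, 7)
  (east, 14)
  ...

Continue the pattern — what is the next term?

(south, 20)

Direction: east, south, west, north, east → south (repeats east → south → west → north).
Second value goes -12, -6, 1, 7, 14 → 20 (alternating steps +6, +7, +6, +7, …).
Combining the parts gives (south, 20).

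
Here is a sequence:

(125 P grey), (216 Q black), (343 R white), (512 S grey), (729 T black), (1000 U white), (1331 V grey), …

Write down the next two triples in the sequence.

(1728 W black), (2197 X white)

For the first part, perfect cubes: 5³, 6³, 7³, …: 125, 216, 343, 512, 729, 1000, 1331 → 1728 → 2197.
Letter: letters move forward 1 place in the alphabet, so P, Q, R, S, T, U, V → W → X.
Shade: grey, black, white, grey, black, white, grey → black → white (repeats grey → black → white).
Putting the parts together: (1728 W black) and then (2197 X white).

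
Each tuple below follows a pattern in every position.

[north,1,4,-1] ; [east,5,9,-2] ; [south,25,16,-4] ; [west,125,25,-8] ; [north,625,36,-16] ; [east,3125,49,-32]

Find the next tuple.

Direction: repeats north → east → south → west, so north, east, south, west, north, east → south.
Second component: ×5 each step; 1, 5, 25, 125, 625, 3125 → 15625.
Third component: perfect squares: 2², 3², 4², …; 4, 9, 16, 25, 36, 49 → 64.
Fourth component: ×2 each step; -1, -2, -4, -8, -16, -32 → -64.
So the next tuple is [south,15625,64,-64].

[south,15625,64,-64]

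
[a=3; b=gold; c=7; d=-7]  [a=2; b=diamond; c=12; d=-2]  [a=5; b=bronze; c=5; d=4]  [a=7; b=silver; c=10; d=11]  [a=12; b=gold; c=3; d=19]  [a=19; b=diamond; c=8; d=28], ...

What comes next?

[a=31; b=bronze; c=1; d=38]

A: each term is the sum of the two before it, so 3, 2, 5, 7, 12, 19 → 31.
B: repeats gold → diamond → bronze → silver; gold, diamond, bronze, silver, gold, diamond → bronze.
For the c, alternating steps +5, −7, +5, −7, …: 7, 12, 5, 10, 3, 8 → 1.
D goes -7, -2, 4, 11, 19, 28 → 38 (differences are 5, 6, 7, … (increasing by 1 each time)).
Putting it together: [a=31; b=bronze; c=1; d=38].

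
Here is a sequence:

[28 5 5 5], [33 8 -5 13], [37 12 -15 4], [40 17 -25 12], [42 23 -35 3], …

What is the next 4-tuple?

[43 30 -45 11]

First part: differences are 5, 4, 3, … (decreasing by 1 each time); 28, 33, 37, 40, 42 → 43.
Second part — differences are 3, 4, 5, … (increasing by 1 each time): 5, 8, 12, 17, 23 → 30.
Third part goes 5, -5, -15, -25, -35 → -45 (−10 each step).
Fourth part — alternating steps +8, −9, +8, −9, …: 5, 13, 4, 12, 3 → 11.
Combining the parts gives [43 30 -45 11].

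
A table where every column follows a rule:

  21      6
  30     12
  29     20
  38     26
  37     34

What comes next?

First component: alternating steps +9, −1, +9, −1, …, so 21, 30, 29, 38, 37 → 46.
Second component: 6, 12, 20, 26, 34 → 40 (alternating steps +6, +8, +6, +8, …).
Putting it together: 46  40.

46  40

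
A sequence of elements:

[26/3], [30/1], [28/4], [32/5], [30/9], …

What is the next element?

First coordinate: alternating steps +4, −2, +4, −2, …, so 26, 30, 28, 32, 30 → 34.
For the second coordinate, each term is the sum of the two before it: 3, 1, 4, 5, 9 → 14.
Putting it together: [34/14].

[34/14]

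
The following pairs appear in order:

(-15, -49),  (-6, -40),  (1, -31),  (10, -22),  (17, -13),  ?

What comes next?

First part: -15, -6, 1, 10, 17 → 26 (alternating steps +9, +7, +9, +7, …).
Second part: +9 each step, so -49, -40, -31, -22, -13 → -4.
Combining the parts gives (26, -4).

(26, -4)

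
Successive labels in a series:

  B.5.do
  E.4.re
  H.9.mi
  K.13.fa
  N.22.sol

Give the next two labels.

Q.35.la, T.57.ti

Letter: letters move forward 3 places in the alphabet, so B, E, H, K, N → Q → T.
Second component — each term is the sum of the two before it: 5, 4, 9, 13, 22 → 35 → 57.
Note — runs through the solfège scale do→ti: do, re, mi, fa, sol → la → ti.
So the next two labels are Q.35.la and T.57.ti.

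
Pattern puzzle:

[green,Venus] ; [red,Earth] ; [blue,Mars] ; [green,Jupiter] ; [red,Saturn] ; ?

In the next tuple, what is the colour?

blue

For the colour, repeats green → red → blue: green, red, blue, green, red → blue.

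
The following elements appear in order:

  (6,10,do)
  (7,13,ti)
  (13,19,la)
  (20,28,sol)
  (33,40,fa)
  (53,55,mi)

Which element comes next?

First entry goes 6, 7, 13, 20, 33, 53 → 86 (each term is the sum of the two before it).
Second entry goes 10, 13, 19, 28, 40, 55 → 73 (differences are 3, 6, 9, … (increasing by 3 each time)).
For the note, runs backward through the solfège scale do→ti: do, ti, la, sol, fa, mi → re.
So the next element is (86,73,re).

(86,73,re)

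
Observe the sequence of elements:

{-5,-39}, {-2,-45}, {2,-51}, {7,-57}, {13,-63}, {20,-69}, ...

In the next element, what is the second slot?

-75

Second slot: −6 each step, so -39, -45, -51, -57, -63, -69 → -75.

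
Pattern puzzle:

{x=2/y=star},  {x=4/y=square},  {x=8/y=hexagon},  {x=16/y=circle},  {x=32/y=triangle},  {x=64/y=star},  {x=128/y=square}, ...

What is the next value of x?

X: 2, 4, 8, 16, 32, 64, 128 → 256 (×2 each step).

256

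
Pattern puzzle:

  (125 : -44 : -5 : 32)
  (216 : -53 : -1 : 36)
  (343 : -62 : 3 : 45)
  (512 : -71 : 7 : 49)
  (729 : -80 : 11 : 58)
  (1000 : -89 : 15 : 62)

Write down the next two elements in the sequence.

(1331 : -98 : 19 : 71), (1728 : -107 : 23 : 75)

First part: perfect cubes: 5³, 6³, 7³, …; 125, 216, 343, 512, 729, 1000 → 1331 → 1728.
Second part: −9 each step, so -44, -53, -62, -71, -80, -89 → -98 → -107.
Third part: +4 each step; -5, -1, 3, 7, 11, 15 → 19 → 23.
Fourth part goes 32, 36, 45, 49, 58, 62 → 71 → 75 (alternating steps +4, +9, +4, +9, …).
So the next two elements are (1331 : -98 : 19 : 71) and (1728 : -107 : 23 : 75).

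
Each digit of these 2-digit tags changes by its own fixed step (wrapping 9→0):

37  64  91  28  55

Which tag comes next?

First digit: 3, 6, 9, 2, 5 → 8 (+3 each step, mod 10).
Second digit: 7, 4, 1, 8, 5 → 2 (−3 each step, mod 10).
Combining the parts gives 82.

82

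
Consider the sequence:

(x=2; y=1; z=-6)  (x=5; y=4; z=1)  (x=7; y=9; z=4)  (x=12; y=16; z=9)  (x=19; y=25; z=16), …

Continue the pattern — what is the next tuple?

For the x, each term is the sum of the two before it: 2, 5, 7, 12, 19 → 31.
For the y, perfect squares: 1², 2², 3², …: 1, 4, 9, 16, 25 → 36.
Z — always the previous value of the y: -6, 1, 4, 9, 16 → 25.
Putting it together: (x=31; y=36; z=25).

(x=31; y=36; z=25)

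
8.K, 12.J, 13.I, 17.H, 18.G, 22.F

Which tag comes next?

23.E

First component goes 8, 12, 13, 17, 18, 22 → 23 (alternating steps +4, +1, +4, +1, …).
For the letter, letters move back 1 place in the alphabet: K, J, I, H, G, F → E.
So the next tag is 23.E.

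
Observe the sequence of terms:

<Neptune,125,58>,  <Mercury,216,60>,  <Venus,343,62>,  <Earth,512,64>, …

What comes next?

<Mars,729,66>

Planet: Neptune, Mercury, Venus, Earth → Mars (runs through the planets Mercury→Neptune).
Second entry goes 125, 216, 343, 512 → 729 (perfect cubes: 5³, 6³, 7³, …).
Third entry: +2 each step, so 58, 60, 62, 64 → 66.
Putting it together: <Mars,729,66>.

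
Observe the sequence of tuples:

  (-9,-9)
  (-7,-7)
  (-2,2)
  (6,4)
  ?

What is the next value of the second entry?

Second entry: -9, -7, 2, 4 → 13 (alternating steps +2, +9, +2, +9, …).

13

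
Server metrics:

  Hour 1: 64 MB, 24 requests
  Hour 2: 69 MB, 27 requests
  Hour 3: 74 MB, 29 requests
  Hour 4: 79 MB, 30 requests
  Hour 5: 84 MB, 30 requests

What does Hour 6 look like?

89 MB, 29 requests

For the MB, +5 each step: 64, 69, 74, 79, 84 → 89.
Requests: differences are 3, 2, 1, … (decreasing by 1 each time), so 24, 27, 29, 30, 30 → 29.
Combining the parts gives 89 MB, 29 requests.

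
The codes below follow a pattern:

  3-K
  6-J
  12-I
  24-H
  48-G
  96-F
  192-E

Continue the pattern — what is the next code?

384-D

First component: ×2 each step, so 3, 6, 12, 24, 48, 96, 192 → 384.
Letter: K, J, I, H, G, F, E → D (letters move back 1 place in the alphabet).
Combining the parts gives 384-D.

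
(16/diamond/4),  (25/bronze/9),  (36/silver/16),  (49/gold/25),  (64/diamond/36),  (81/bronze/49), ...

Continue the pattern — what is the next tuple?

(100/silver/64)

First coordinate goes 16, 25, 36, 49, 64, 81 → 100 (perfect squares: 4², 5², 6², …).
Rank: repeats diamond → bronze → silver → gold, so diamond, bronze, silver, gold, diamond, bronze → silver.
Third coordinate — perfect squares: 2², 3², 4², …: 4, 9, 16, 25, 36, 49 → 64.
Combining the parts gives (100/silver/64).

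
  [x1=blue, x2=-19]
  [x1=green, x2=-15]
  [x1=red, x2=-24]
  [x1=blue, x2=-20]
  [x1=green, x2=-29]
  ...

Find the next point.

[x1=red, x2=-25]

X1 goes blue, green, red, blue, green → red (repeats blue → green → red).
For the x2, alternating steps +4, −9, +4, −9, …: -19, -15, -24, -20, -29 → -25.
Putting it together: [x1=red, x2=-25].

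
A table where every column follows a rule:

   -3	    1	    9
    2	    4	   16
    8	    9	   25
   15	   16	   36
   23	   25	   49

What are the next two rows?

For the first component, differences are 5, 6, 7, … (increasing by 1 each time): -3, 2, 8, 15, 23 → 32 → 42.
Second component: perfect squares: 1², 2², 3², …, so 1, 4, 9, 16, 25 → 36 → 49.
Third component — perfect squares: 3², 4², 5², …: 9, 16, 25, 36, 49 → 64 → 81.
Putting the parts together: 32  36  64 and then 42  49  81.

32  36  64; 42  49  81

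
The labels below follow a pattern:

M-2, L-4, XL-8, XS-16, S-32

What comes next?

M-64

Size: runs through clothing sizes XS→XL; M, L, XL, XS, S → M.
Second component: 2, 4, 8, 16, 32 → 64 (×2 each step).
Putting it together: M-64.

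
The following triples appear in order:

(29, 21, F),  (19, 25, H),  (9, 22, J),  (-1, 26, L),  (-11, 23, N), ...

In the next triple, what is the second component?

27

Second component — alternating steps +4, −3, +4, −3, …: 21, 25, 22, 26, 23 → 27.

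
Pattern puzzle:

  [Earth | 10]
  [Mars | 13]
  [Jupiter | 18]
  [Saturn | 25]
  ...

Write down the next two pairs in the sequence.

Planet goes Earth, Mars, Jupiter, Saturn → Uranus → Neptune (runs through the planets Mercury→Neptune).
Second slot goes 10, 13, 18, 25 → 34 → 45 (differences are 3, 5, 7, … (increasing by 2 each time)).
Putting the parts together: [Uranus | 34] and then [Neptune | 45].

[Uranus | 34], [Neptune | 45]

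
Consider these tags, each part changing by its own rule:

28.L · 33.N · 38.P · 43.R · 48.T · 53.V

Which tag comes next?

58.X

First component — +5 each step: 28, 33, 38, 43, 48, 53 → 58.
For the letter, letters move forward 2 places in the alphabet: L, N, P, R, T, V → X.
So the next tag is 58.X.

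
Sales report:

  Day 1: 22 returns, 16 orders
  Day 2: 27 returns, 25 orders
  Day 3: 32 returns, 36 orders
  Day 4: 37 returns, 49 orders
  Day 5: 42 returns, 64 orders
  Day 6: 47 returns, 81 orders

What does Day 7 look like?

52 returns, 100 orders

Returns: +5 each step, so 22, 27, 32, 37, 42, 47 → 52.
Orders goes 16, 25, 36, 49, 64, 81 → 100 (perfect squares: 4², 5², 6², …).
So the next row is 52 returns, 100 orders.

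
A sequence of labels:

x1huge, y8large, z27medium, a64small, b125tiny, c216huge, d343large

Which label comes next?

e512medium

Letter: letters move forward 1 place in the alphabet, wrapping Z→A; x, y, z, a, b, c, d → e.
Second component: perfect cubes: 1³, 2³, 3³, …, so 1, 8, 27, 64, 125, 216, 343 → 512.
Size: repeats huge → large → medium → small → tiny; huge, large, medium, small, tiny, huge, large → medium.
So the next label is e512medium.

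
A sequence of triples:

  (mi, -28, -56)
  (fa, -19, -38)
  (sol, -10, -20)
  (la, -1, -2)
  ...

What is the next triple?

(ti, 8, 16)

Note: mi, fa, sol, la → ti (runs through the solfège scale do→ti).
Second component: +9 each step; -28, -19, -10, -1 → 8.
Third component goes -56, -38, -20, -2 → 16 (always 2 × the second component).
So the next triple is (ti, 8, 16).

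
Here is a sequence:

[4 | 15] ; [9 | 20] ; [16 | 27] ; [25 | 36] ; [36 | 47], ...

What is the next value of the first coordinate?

49

First coordinate goes 4, 9, 16, 25, 36 → 49 (perfect squares: 2², 3², 4², …).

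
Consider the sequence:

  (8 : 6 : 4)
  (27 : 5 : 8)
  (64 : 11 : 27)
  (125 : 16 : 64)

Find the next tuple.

(216 : 27 : 125)

First component — perfect cubes: 2³, 3³, 4³, …: 8, 27, 64, 125 → 216.
Second component — each term is the sum of the two before it: 6, 5, 11, 16 → 27.
Third component: always the previous value of the first component, so 4, 8, 27, 64 → 125.
Combining the parts gives (216 : 27 : 125).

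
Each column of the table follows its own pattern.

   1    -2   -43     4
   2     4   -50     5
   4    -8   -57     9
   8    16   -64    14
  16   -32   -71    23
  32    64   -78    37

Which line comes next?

For the first component, ×2 each step: 1, 2, 4, 8, 16, 32 → 64.
Second component goes -2, 4, -8, 16, -32, 64 → -128 (×(-2) each step).
For the third component, −7 each step: -43, -50, -57, -64, -71, -78 → -85.
Fourth component: each term is the sum of the two before it, so 4, 5, 9, 14, 23, 37 → 60.
Combining the parts gives 64  -128  -85  60.

64  -128  -85  60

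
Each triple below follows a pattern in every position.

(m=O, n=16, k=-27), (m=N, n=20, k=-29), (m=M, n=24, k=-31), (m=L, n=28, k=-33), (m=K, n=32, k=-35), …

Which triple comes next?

M: O, N, M, L, K → J (letters move back 1 place in the alphabet).
For the n, +4 each step: 16, 20, 24, 28, 32 → 36.
For the k, −2 each step: -27, -29, -31, -33, -35 → -37.
So the next triple is (m=J, n=36, k=-37).

(m=J, n=36, k=-37)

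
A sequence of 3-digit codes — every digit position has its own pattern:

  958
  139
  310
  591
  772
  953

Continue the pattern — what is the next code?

134

First digit goes 9, 1, 3, 5, 7, 9 → 1 (+2 each step, mod 10).
Second digit: 5, 3, 1, 9, 7, 5 → 3 (−2 each step, mod 10).
Third digit — +1 each step, mod 10: 8, 9, 0, 1, 2, 3 → 4.
So the next code is 134.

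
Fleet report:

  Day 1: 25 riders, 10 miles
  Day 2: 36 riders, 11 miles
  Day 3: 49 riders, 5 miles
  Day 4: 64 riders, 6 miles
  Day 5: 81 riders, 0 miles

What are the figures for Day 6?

100 riders, 1 miles

Riders — perfect squares: 5², 6², 7², …: 25, 36, 49, 64, 81 → 100.
Miles — alternating steps +1, −6, +1, −6, …: 10, 11, 5, 6, 0 → 1.
Putting it together: 100 riders, 1 miles.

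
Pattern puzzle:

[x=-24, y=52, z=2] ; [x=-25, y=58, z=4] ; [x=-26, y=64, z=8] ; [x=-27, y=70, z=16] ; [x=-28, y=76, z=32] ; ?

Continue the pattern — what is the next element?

[x=-29, y=82, z=64]

X: −1 each step; -24, -25, -26, -27, -28 → -29.
For the y, +6 each step: 52, 58, 64, 70, 76 → 82.
Z — ×2 each step: 2, 4, 8, 16, 32 → 64.
Combining the parts gives [x=-29, y=82, z=64].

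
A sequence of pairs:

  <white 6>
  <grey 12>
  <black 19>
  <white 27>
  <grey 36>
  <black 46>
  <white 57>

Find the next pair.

<grey 69>

Shade: repeats white → grey → black; white, grey, black, white, grey, black, white → grey.
For the second coordinate, differences are 6, 7, 8, … (increasing by 1 each time): 6, 12, 19, 27, 36, 46, 57 → 69.
So the next pair is <grey 69>.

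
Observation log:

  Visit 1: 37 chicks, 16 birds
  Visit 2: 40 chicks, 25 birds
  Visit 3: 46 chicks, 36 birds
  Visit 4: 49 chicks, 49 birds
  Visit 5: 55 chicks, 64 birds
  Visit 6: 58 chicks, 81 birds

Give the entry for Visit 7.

For the chicks, alternating steps +3, +6, +3, +6, …: 37, 40, 46, 49, 55, 58 → 64.
For the birds, perfect squares: 4², 5², 6², …: 16, 25, 36, 49, 64, 81 → 100.
Combining the parts gives 64 chicks, 100 birds.

64 chicks, 100 birds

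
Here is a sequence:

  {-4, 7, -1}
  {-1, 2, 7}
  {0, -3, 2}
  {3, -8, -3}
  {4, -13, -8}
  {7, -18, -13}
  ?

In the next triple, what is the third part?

First part: alternating steps +3, +1, +3, +1, …, so -4, -1, 0, 3, 4, 7 → 8.
Second part goes 7, 2, -3, -8, -13, -18 → -23 (−5 each step).
Third part — always the previous value of the second part: -1, 7, 2, -3, -8, -13 → -18.

-18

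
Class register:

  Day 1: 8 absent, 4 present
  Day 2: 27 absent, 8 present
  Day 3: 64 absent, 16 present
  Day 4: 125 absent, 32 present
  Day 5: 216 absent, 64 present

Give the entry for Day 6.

343 absent, 128 present

Absent: perfect cubes: 2³, 3³, 4³, …; 8, 27, 64, 125, 216 → 343.
For the present, ×2 each step: 4, 8, 16, 32, 64 → 128.
Putting it together: 343 absent, 128 present.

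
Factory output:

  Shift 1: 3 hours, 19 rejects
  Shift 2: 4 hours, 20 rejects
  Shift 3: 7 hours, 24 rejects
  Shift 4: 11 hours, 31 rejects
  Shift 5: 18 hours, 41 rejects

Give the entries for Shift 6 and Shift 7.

Hours: each term is the sum of the two before it; 3, 4, 7, 11, 18 → 29 → 47.
Rejects: differences are 1, 4, 7, … (increasing by 3 each time), so 19, 20, 24, 31, 41 → 54 → 70.
Putting the parts together: 29 hours, 54 rejects and then 47 hours, 70 rejects.

29 hours, 54 rejects; 47 hours, 70 rejects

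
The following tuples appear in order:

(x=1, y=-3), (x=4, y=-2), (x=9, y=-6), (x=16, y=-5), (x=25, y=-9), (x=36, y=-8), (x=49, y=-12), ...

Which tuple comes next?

(x=64, y=-11)

X: 1, 4, 9, 16, 25, 36, 49 → 64 (perfect squares: 1², 2², 3², …).
Y: alternating steps +1, −4, +1, −4, …, so -3, -2, -6, -5, -9, -8, -12 → -11.
Combining the parts gives (x=64, y=-11).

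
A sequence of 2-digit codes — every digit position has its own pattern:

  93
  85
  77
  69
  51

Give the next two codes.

43 then 35

First digit: −1 each step, mod 10, so 9, 8, 7, 6, 5 → 4 → 3.
Second digit: 3, 5, 7, 9, 1 → 3 → 5 (+2 each step, mod 10).
So the next two codes are 43 and 35.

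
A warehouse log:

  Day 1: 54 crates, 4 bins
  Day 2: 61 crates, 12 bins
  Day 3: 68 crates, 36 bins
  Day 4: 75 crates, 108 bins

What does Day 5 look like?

For the crates, +7 each step: 54, 61, 68, 75 → 82.
Bins: 4, 12, 36, 108 → 324 (×3 each step).
Combining the parts gives 82 crates, 324 bins.

82 crates, 324 bins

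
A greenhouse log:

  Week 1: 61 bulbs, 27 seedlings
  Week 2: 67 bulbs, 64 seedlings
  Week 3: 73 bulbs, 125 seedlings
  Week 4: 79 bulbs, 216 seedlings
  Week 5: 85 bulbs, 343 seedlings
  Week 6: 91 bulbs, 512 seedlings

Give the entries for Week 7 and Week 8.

Bulbs: +6 each step, so 61, 67, 73, 79, 85, 91 → 97 → 103.
Seedlings: 27, 64, 125, 216, 343, 512 → 729 → 1000 (perfect cubes: 3³, 4³, 5³, …).
So the next two lines are 97 bulbs, 729 seedlings and 103 bulbs, 1000 seedlings.

97 bulbs, 729 seedlings; 103 bulbs, 1000 seedlings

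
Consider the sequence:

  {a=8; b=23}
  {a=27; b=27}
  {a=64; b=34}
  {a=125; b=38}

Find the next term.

{a=216; b=45}

A: 8, 27, 64, 125 → 216 (perfect cubes: 2³, 3³, 4³, …).
B: alternating steps +4, +7, +4, +7, …; 23, 27, 34, 38 → 45.
So the next term is {a=216; b=45}.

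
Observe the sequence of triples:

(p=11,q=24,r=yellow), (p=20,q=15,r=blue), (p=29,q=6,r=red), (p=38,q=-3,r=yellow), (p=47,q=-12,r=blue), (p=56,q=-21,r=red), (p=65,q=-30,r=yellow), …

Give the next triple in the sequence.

P: 11, 20, 29, 38, 47, 56, 65 → 74 (+9 each step).
Q: 24, 15, 6, -3, -12, -21, -30 → -39 (together with the p always sums to 35).
For the r, repeats yellow → blue → red: yellow, blue, red, yellow, blue, red, yellow → blue.
Putting it together: (p=74,q=-39,r=blue).

(p=74,q=-39,r=blue)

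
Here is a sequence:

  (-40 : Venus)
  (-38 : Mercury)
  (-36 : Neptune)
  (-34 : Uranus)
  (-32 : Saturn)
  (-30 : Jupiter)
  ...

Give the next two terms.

First slot goes -40, -38, -36, -34, -32, -30 → -28 → -26 (+2 each step).
Planet: Venus, Mercury, Neptune, Uranus, Saturn, Jupiter → Mars → Earth (runs backward through the planets Mercury→Neptune).
So the next two terms are (-28 : Mars) and (-26 : Earth).

(-28 : Mars), (-26 : Earth)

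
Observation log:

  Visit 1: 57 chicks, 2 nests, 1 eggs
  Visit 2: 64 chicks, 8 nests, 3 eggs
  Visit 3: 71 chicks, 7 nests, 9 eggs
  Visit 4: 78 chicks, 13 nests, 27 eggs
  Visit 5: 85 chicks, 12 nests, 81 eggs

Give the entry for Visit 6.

Chicks — +7 each step: 57, 64, 71, 78, 85 → 92.
For the nests, alternating steps +6, −1, +6, −1, …: 2, 8, 7, 13, 12 → 18.
Eggs goes 1, 3, 9, 27, 81 → 243 (×3 each step).
So the next line is 92 chicks, 18 nests, 243 eggs.

92 chicks, 18 nests, 243 eggs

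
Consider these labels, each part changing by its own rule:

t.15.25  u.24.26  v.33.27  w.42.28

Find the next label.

x.51.29

Letter goes t, u, v, w → x (letters move forward 1 place in the alphabet).
Second component goes 15, 24, 33, 42 → 51 (+9 each step).
Third component: +1 each step, so 25, 26, 27, 28 → 29.
Combining the parts gives x.51.29.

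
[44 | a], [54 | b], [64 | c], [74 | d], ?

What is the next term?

First value goes 44, 54, 64, 74 → 84 (+10 each step).
Letter: letters move forward 1 place in the alphabet; a, b, c, d → e.
Putting it together: [84 | e].

[84 | e]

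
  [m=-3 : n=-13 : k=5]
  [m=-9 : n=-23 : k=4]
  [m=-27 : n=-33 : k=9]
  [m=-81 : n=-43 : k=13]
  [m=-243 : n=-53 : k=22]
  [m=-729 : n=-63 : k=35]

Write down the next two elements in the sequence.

For the m, ×3 each step: -3, -9, -27, -81, -243, -729 → -2187 → -6561.
N: −10 each step; -13, -23, -33, -43, -53, -63 → -73 → -83.
K: each term is the sum of the two before it; 5, 4, 9, 13, 22, 35 → 57 → 92.
So the next two elements are [m=-2187 : n=-73 : k=57] and [m=-6561 : n=-83 : k=92].

[m=-2187 : n=-73 : k=57], [m=-6561 : n=-83 : k=92]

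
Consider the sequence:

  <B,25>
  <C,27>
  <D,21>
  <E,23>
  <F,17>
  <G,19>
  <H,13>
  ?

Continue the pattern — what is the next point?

Letter: B, C, D, E, F, G, H → I (letters move forward 1 place in the alphabet).
Second entry: 25, 27, 21, 23, 17, 19, 13 → 15 (alternating steps +2, −6, +2, −6, …).
So the next point is <I,15>.

<I,15>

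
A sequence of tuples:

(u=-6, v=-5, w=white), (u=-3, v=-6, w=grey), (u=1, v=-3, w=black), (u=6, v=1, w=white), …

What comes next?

U: differences are 3, 4, 5, … (increasing by 1 each time); -6, -3, 1, 6 → 12.
V: always the previous value of the u, so -5, -6, -3, 1 → 6.
W goes white, grey, black, white → grey (repeats white → grey → black).
Combining the parts gives (u=12, v=6, w=grey).

(u=12, v=6, w=grey)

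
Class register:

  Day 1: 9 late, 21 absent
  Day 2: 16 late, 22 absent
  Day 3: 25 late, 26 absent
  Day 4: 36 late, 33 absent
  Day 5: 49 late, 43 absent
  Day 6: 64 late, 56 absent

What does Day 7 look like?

For the late, perfect squares: 3², 4², 5², …: 9, 16, 25, 36, 49, 64 → 81.
Absent goes 21, 22, 26, 33, 43, 56 → 72 (differences are 1, 4, 7, … (increasing by 3 each time)).
So the next row is 81 late, 72 absent.

81 late, 72 absent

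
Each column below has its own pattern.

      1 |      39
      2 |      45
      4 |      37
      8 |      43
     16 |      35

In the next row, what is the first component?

32

First component goes 1, 2, 4, 8, 16 → 32 (×2 each step).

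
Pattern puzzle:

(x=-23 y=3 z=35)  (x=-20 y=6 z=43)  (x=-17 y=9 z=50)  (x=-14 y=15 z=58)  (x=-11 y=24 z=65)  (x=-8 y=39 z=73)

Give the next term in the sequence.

X: +3 each step, so -23, -20, -17, -14, -11, -8 → -5.
Y: each term is the sum of the two before it; 3, 6, 9, 15, 24, 39 → 63.
Z: alternating steps +8, +7, +8, +7, …, so 35, 43, 50, 58, 65, 73 → 80.
So the next term is (x=-5 y=63 z=80).

(x=-5 y=63 z=80)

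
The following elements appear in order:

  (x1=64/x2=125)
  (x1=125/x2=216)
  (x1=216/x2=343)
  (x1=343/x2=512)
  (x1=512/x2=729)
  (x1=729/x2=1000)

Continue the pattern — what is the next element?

X1: perfect cubes: 4³, 5³, 6³, …, so 64, 125, 216, 343, 512, 729 → 1000.
X2: 125, 216, 343, 512, 729, 1000 → 1331 (perfect cubes: 5³, 6³, 7³, …).
So the next element is (x1=1000/x2=1331).

(x1=1000/x2=1331)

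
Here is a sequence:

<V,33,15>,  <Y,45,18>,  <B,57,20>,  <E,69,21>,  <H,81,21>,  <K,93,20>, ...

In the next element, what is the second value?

Letter: V, Y, B, E, H, K → N (letters move forward 3 places in the alphabet, wrapping Z→A).
Second value goes 33, 45, 57, 69, 81, 93 → 105 (+12 each step).
Third value goes 15, 18, 20, 21, 21, 20 → 18 (differences are 3, 2, 1, … (decreasing by 1 each time)).

105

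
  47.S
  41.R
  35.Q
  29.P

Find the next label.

23.O

First component goes 47, 41, 35, 29 → 23 (−6 each step).
Letter: letters move back 1 place in the alphabet, so S, R, Q, P → O.
Combining the parts gives 23.O.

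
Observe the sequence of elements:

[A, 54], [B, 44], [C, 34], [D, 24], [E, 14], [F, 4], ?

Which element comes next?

[G, -6]

Letter — letters move forward 1 place in the alphabet: A, B, C, D, E, F → G.
Second slot: −10 each step; 54, 44, 34, 24, 14, 4 → -6.
Putting it together: [G, -6].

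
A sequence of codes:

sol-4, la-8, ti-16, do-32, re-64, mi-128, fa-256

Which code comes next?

Note: runs through the solfège scale do→ti; sol, la, ti, do, re, mi, fa → sol.
Second component: ×2 each step; 4, 8, 16, 32, 64, 128, 256 → 512.
Combining the parts gives sol-512.

sol-512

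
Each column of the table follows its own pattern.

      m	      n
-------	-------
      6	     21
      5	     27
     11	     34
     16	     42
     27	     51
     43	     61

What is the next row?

70  72

Column m goes 6, 5, 11, 16, 27, 43 → 70 (each term is the sum of the two before it).
Column n: differences are 6, 7, 8, … (increasing by 1 each time); 21, 27, 34, 42, 51, 61 → 72.
Combining the parts gives 70  72.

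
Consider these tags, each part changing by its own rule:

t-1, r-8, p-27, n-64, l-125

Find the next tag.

Letter — letters move back 2 places in the alphabet: t, r, p, n, l → j.
For the second component, perfect cubes: 1³, 2³, 3³, …: 1, 8, 27, 64, 125 → 216.
Combining the parts gives j-216.

j-216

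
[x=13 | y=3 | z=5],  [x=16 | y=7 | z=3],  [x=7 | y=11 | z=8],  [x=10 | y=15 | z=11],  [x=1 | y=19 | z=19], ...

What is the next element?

[x=4 | y=23 | z=30]

X: 13, 16, 7, 10, 1 → 4 (alternating steps +3, −9, +3, −9, …).
Y: 3, 7, 11, 15, 19 → 23 (+4 each step).
Z: 5, 3, 8, 11, 19 → 30 (each term is the sum of the two before it).
Combining the parts gives [x=4 | y=23 | z=30].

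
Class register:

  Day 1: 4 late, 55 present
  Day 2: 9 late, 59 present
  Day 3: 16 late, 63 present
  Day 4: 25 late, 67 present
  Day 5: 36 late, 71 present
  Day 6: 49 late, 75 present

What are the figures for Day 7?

Late: perfect squares: 2², 3², 4², …, so 4, 9, 16, 25, 36, 49 → 64.
Present: 55, 59, 63, 67, 71, 75 → 79 (+4 each step).
Putting it together: 64 late, 79 present.

64 late, 79 present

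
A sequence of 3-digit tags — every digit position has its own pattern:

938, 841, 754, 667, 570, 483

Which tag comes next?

First digit: −1 each step, mod 10; 9, 8, 7, 6, 5, 4 → 3.
Second digit goes 3, 4, 5, 6, 7, 8 → 9 (+1 each step, mod 10).
Third digit: +3 each step, mod 10, so 8, 1, 4, 7, 0, 3 → 6.
So the next tag is 396.

396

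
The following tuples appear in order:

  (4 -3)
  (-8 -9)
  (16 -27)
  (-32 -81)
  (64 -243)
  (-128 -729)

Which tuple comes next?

First component: ×(-2) each step; 4, -8, 16, -32, 64, -128 → 256.
Second component: -3, -9, -27, -81, -243, -729 → -2187 (×3 each step).
So the next tuple is (256 -2187).

(256 -2187)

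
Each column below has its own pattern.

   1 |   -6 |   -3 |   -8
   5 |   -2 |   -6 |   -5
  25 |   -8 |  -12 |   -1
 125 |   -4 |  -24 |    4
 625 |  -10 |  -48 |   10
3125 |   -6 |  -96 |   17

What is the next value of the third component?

-192

For the third component, ×2 each step: -3, -6, -12, -24, -48, -96 → -192.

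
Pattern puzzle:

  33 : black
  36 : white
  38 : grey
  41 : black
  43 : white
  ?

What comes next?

46 : grey

For the first part, alternating steps +3, +2, +3, +2, …: 33, 36, 38, 41, 43 → 46.
Shade: repeats black → white → grey; black, white, grey, black, white → grey.
Putting it together: 46 : grey.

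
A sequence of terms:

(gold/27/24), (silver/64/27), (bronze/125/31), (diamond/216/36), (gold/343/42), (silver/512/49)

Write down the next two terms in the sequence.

Rank: gold, silver, bronze, diamond, gold, silver → bronze → diamond (repeats gold → silver → bronze → diamond).
Second component: 27, 64, 125, 216, 343, 512 → 729 → 1000 (perfect cubes: 3³, 4³, 5³, …).
Third component: differences are 3, 4, 5, … (increasing by 1 each time); 24, 27, 31, 36, 42, 49 → 57 → 66.
So the next two terms are (bronze/729/57) and (diamond/1000/66).

(bronze/729/57), (diamond/1000/66)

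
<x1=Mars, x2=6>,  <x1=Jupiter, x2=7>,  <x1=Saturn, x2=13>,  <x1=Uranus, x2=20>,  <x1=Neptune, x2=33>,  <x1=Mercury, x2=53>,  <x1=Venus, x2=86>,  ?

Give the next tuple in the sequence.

<x1=Earth, x2=139>

X1 — runs through the planets Mercury→Neptune: Mars, Jupiter, Saturn, Uranus, Neptune, Mercury, Venus → Earth.
For the x2, each term is the sum of the two before it: 6, 7, 13, 20, 33, 53, 86 → 139.
Combining the parts gives <x1=Earth, x2=139>.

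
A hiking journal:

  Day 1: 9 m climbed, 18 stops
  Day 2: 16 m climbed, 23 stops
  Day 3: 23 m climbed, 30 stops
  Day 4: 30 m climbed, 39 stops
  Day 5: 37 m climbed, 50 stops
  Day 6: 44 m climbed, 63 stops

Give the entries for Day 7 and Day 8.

M climbed: 9, 16, 23, 30, 37, 44 → 51 → 58 (+7 each step).
Stops: differences are 5, 7, 9, … (increasing by 2 each time); 18, 23, 30, 39, 50, 63 → 78 → 95.
So the next two rows are 51 m climbed, 78 stops and 58 m climbed, 95 stops.

51 m climbed, 78 stops; 58 m climbed, 95 stops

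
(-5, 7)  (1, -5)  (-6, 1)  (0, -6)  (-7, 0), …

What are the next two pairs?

First slot: alternating steps +6, −7, +6, −7, …; -5, 1, -6, 0, -7 → -1 → -8.
Second slot goes 7, -5, 1, -6, 0 → -7 → -1 (always the previous value of the first slot).
Putting the parts together: (-1, -7) and then (-8, -1).

(-1, -7), (-8, -1)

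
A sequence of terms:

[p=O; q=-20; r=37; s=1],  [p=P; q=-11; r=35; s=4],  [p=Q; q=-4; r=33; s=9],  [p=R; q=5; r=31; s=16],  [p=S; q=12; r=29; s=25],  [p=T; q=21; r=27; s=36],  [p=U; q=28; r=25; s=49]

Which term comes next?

[p=V; q=37; r=23; s=64]

P: letters move forward 1 place in the alphabet, so O, P, Q, R, S, T, U → V.
Q: -20, -11, -4, 5, 12, 21, 28 → 37 (alternating steps +9, +7, +9, +7, …).
R — −2 each step: 37, 35, 33, 31, 29, 27, 25 → 23.
S: perfect squares: 1², 2², 3², …, so 1, 4, 9, 16, 25, 36, 49 → 64.
Combining the parts gives [p=V; q=37; r=23; s=64].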